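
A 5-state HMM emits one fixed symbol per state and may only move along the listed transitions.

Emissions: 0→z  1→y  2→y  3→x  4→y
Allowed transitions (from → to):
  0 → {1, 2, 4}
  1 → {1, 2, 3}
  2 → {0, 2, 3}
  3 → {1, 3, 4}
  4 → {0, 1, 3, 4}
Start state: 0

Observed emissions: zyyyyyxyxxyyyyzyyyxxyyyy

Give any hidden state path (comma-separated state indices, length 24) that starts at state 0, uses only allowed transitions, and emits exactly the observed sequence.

0,4,1,1,2,2,3,4,3,3,1,1,1,2,0,1,2,2,3,3,1,1,1,1

  t0 'z' -> {0}, take 0 (start)
  t1 'y' -> {1,2,4}, take 4 (0->4 ok)
  t2 'y' -> {1,2,4}, take 1 (4->1 ok)
  t3 'y' -> {1,2,4}, take 1 (1->1 ok)
  t4 'y' -> {1,2,4}, take 2 (1->2 ok)
  t5 'y' -> {1,2,4}, take 2 (2->2 ok)
  t6 'x' -> {3}, take 3 (2->3 ok)
  t7 'y' -> {1,2,4}, take 4 (3->4 ok)
  t8 'x' -> {3}, take 3 (4->3 ok)
  t9 'x' -> {3}, take 3 (3->3 ok)
  t10 'y' -> {1,2,4}, take 1 (3->1 ok)
  t11 'y' -> {1,2,4}, take 1 (1->1 ok)
  t12 'y' -> {1,2,4}, take 1 (1->1 ok)
  t13 'y' -> {1,2,4}, take 2 (1->2 ok)
  t14 'z' -> {0}, take 0 (2->0 ok)
  t15 'y' -> {1,2,4}, take 1 (0->1 ok)
  t16 'y' -> {1,2,4}, take 2 (1->2 ok)
  t17 'y' -> {1,2,4}, take 2 (2->2 ok)
  t18 'x' -> {3}, take 3 (2->3 ok)
  t19 'x' -> {3}, take 3 (3->3 ok)
  t20 'y' -> {1,2,4}, take 1 (3->1 ok)
  t21 'y' -> {1,2,4}, take 1 (1->1 ok)
  t22 'y' -> {1,2,4}, take 1 (1->1 ok)
  t23 'y' -> {1,2,4}, take 1 (1->1 ok)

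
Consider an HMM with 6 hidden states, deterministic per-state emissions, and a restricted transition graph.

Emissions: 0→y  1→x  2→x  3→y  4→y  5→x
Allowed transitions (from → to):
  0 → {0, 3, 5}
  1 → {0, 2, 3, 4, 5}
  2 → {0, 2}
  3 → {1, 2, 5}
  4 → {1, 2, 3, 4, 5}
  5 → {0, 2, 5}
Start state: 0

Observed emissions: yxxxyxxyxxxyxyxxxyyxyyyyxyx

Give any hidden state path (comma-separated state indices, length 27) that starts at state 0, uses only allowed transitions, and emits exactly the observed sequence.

0,5,5,5,0,5,2,0,5,5,5,0,5,0,5,5,2,0,0,5,0,0,0,3,5,0,5

  t0 'y' -> {0,3,4}, take 0 (start)
  t1 'x' -> {1,2,5}, take 5 (0->5 ok)
  t2 'x' -> {1,2,5}, take 5 (5->5 ok)
  t3 'x' -> {1,2,5}, take 5 (5->5 ok)
  t4 'y' -> {0,3,4}, take 0 (5->0 ok)
  t5 'x' -> {1,2,5}, take 5 (0->5 ok)
  t6 'x' -> {1,2,5}, take 2 (5->2 ok)
  t7 'y' -> {0,3,4}, take 0 (2->0 ok)
  t8 'x' -> {1,2,5}, take 5 (0->5 ok)
  t9 'x' -> {1,2,5}, take 5 (5->5 ok)
  t10 'x' -> {1,2,5}, take 5 (5->5 ok)
  t11 'y' -> {0,3,4}, take 0 (5->0 ok)
  t12 'x' -> {1,2,5}, take 5 (0->5 ok)
  t13 'y' -> {0,3,4}, take 0 (5->0 ok)
  t14 'x' -> {1,2,5}, take 5 (0->5 ok)
  t15 'x' -> {1,2,5}, take 5 (5->5 ok)
  t16 'x' -> {1,2,5}, take 2 (5->2 ok)
  t17 'y' -> {0,3,4}, take 0 (2->0 ok)
  t18 'y' -> {0,3,4}, take 0 (0->0 ok)
  t19 'x' -> {1,2,5}, take 5 (0->5 ok)
  t20 'y' -> {0,3,4}, take 0 (5->0 ok)
  t21 'y' -> {0,3,4}, take 0 (0->0 ok)
  t22 'y' -> {0,3,4}, take 0 (0->0 ok)
  t23 'y' -> {0,3,4}, take 3 (0->3 ok)
  t24 'x' -> {1,2,5}, take 5 (3->5 ok)
  t25 'y' -> {0,3,4}, take 0 (5->0 ok)
  t26 'x' -> {1,2,5}, take 5 (0->5 ok)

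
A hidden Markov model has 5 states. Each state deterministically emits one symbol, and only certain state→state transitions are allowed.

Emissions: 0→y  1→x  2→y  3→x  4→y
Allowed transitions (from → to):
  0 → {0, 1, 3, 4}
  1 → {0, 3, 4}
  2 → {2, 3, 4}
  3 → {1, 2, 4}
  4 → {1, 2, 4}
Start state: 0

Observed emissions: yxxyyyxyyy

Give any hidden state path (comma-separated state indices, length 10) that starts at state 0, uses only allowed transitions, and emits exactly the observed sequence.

0,1,3,4,2,2,3,4,2,2

  0: obs=y cand={0,2,4} pick 0 [start]
  1: obs=x cand={1,3} pick 1 [0->1 ok]
  2: obs=x cand={1,3} pick 3 [1->3 ok]
  3: obs=y cand={0,2,4} pick 4 [3->4 ok]
  4: obs=y cand={0,2,4} pick 2 [4->2 ok]
  5: obs=y cand={0,2,4} pick 2 [2->2 ok]
  6: obs=x cand={1,3} pick 3 [2->3 ok]
  7: obs=y cand={0,2,4} pick 4 [3->4 ok]
  8: obs=y cand={0,2,4} pick 2 [4->2 ok]
  9: obs=y cand={0,2,4} pick 2 [2->2 ok]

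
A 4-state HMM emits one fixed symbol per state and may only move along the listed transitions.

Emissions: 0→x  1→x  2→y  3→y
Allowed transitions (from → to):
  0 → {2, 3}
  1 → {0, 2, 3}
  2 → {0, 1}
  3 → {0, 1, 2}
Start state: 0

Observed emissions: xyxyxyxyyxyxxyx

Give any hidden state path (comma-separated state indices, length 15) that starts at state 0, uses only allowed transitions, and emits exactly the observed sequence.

0,3,0,2,1,3,0,3,2,1,2,1,0,2,1

  [0] x  {0,1}  => 0  start
  [1] y  {2,3}  => 3  0->3 ok
  [2] x  {0,1}  => 0  3->0 ok
  [3] y  {2,3}  => 2  0->2 ok
  [4] x  {0,1}  => 1  2->1 ok
  [5] y  {2,3}  => 3  1->3 ok
  [6] x  {0,1}  => 0  3->0 ok
  [7] y  {2,3}  => 3  0->3 ok
  [8] y  {2,3}  => 2  3->2 ok
  [9] x  {0,1}  => 1  2->1 ok
  [10] y  {2,3}  => 2  1->2 ok
  [11] x  {0,1}  => 1  2->1 ok
  [12] x  {0,1}  => 0  1->0 ok
  [13] y  {2,3}  => 2  0->2 ok
  [14] x  {0,1}  => 1  2->1 ok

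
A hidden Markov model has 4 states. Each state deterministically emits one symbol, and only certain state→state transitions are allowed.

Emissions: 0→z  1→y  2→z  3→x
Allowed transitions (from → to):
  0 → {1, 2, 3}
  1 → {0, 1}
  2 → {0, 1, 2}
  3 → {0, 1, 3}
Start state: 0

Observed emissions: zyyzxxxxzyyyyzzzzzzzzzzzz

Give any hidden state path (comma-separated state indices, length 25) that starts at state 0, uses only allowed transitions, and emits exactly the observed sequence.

  0: obs=z cand={0,2} pick 0 [start]
  1: obs=y cand={1} pick 1 [0->1 ok]
  2: obs=y cand={1} pick 1 [1->1 ok]
  3: obs=z cand={0,2} pick 0 [1->0 ok]
  4: obs=x cand={3} pick 3 [0->3 ok]
  5: obs=x cand={3} pick 3 [3->3 ok]
  6: obs=x cand={3} pick 3 [3->3 ok]
  7: obs=x cand={3} pick 3 [3->3 ok]
  8: obs=z cand={0,2} pick 0 [3->0 ok]
  9: obs=y cand={1} pick 1 [0->1 ok]
  10: obs=y cand={1} pick 1 [1->1 ok]
  11: obs=y cand={1} pick 1 [1->1 ok]
  12: obs=y cand={1} pick 1 [1->1 ok]
  13: obs=z cand={0,2} pick 0 [1->0 ok]
  14: obs=z cand={0,2} pick 2 [0->2 ok]
  15: obs=z cand={0,2} pick 2 [2->2 ok]
  16: obs=z cand={0,2} pick 2 [2->2 ok]
  17: obs=z cand={0,2} pick 2 [2->2 ok]
  18: obs=z cand={0,2} pick 0 [2->0 ok]
  19: obs=z cand={0,2} pick 2 [0->2 ok]
  20: obs=z cand={0,2} pick 2 [2->2 ok]
  21: obs=z cand={0,2} pick 2 [2->2 ok]
  22: obs=z cand={0,2} pick 0 [2->0 ok]
  23: obs=z cand={0,2} pick 2 [0->2 ok]
  24: obs=z cand={0,2} pick 0 [2->0 ok]

0,1,1,0,3,3,3,3,0,1,1,1,1,0,2,2,2,2,0,2,2,2,0,2,0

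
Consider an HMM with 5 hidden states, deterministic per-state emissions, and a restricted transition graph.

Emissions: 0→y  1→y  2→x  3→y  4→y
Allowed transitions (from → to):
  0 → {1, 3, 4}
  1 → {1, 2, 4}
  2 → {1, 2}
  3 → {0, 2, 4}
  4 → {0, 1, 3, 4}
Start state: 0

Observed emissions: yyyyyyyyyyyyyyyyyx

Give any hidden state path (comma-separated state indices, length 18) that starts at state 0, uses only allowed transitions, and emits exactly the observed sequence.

0,3,0,4,3,0,4,0,4,3,4,3,0,1,1,1,1,2

  0: obs=y cand={0,1,3,4} pick 0 [start]
  1: obs=y cand={0,1,3,4} pick 3 [0->3 ok]
  2: obs=y cand={0,1,3,4} pick 0 [3->0 ok]
  3: obs=y cand={0,1,3,4} pick 4 [0->4 ok]
  4: obs=y cand={0,1,3,4} pick 3 [4->3 ok]
  5: obs=y cand={0,1,3,4} pick 0 [3->0 ok]
  6: obs=y cand={0,1,3,4} pick 4 [0->4 ok]
  7: obs=y cand={0,1,3,4} pick 0 [4->0 ok]
  8: obs=y cand={0,1,3,4} pick 4 [0->4 ok]
  9: obs=y cand={0,1,3,4} pick 3 [4->3 ok]
  10: obs=y cand={0,1,3,4} pick 4 [3->4 ok]
  11: obs=y cand={0,1,3,4} pick 3 [4->3 ok]
  12: obs=y cand={0,1,3,4} pick 0 [3->0 ok]
  13: obs=y cand={0,1,3,4} pick 1 [0->1 ok]
  14: obs=y cand={0,1,3,4} pick 1 [1->1 ok]
  15: obs=y cand={0,1,3,4} pick 1 [1->1 ok]
  16: obs=y cand={0,1,3,4} pick 1 [1->1 ok]
  17: obs=x cand={2} pick 2 [1->2 ok]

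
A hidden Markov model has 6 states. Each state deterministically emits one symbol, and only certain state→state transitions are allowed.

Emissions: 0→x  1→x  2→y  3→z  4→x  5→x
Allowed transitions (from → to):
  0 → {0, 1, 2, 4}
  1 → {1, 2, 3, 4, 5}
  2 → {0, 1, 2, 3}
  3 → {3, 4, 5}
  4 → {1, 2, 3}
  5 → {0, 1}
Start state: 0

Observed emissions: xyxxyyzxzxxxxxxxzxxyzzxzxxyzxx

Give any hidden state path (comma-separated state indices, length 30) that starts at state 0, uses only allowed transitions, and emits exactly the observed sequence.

  pos 0: x in {0,1,4,5}, choose 0; start
  pos 1: y in {2}, choose 2; 0->2 ok
  pos 2: x in {0,1,4,5}, choose 0; 2->0 ok
  pos 3: x in {0,1,4,5}, choose 4; 0->4 ok
  pos 4: y in {2}, choose 2; 4->2 ok
  pos 5: y in {2}, choose 2; 2->2 ok
  pos 6: z in {3}, choose 3; 2->3 ok
  pos 7: x in {0,1,4,5}, choose 4; 3->4 ok
  pos 8: z in {3}, choose 3; 4->3 ok
  pos 9: x in {0,1,4,5}, choose 5; 3->5 ok
  pos 10: x in {0,1,4,5}, choose 0; 5->0 ok
  pos 11: x in {0,1,4,5}, choose 0; 0->0 ok
  pos 12: x in {0,1,4,5}, choose 0; 0->0 ok
  pos 13: x in {0,1,4,5}, choose 0; 0->0 ok
  pos 14: x in {0,1,4,5}, choose 0; 0->0 ok
  pos 15: x in {0,1,4,5}, choose 4; 0->4 ok
  pos 16: z in {3}, choose 3; 4->3 ok
  pos 17: x in {0,1,4,5}, choose 5; 3->5 ok
  pos 18: x in {0,1,4,5}, choose 1; 5->1 ok
  pos 19: y in {2}, choose 2; 1->2 ok
  pos 20: z in {3}, choose 3; 2->3 ok
  pos 21: z in {3}, choose 3; 3->3 ok
  pos 22: x in {0,1,4,5}, choose 4; 3->4 ok
  pos 23: z in {3}, choose 3; 4->3 ok
  pos 24: x in {0,1,4,5}, choose 5; 3->5 ok
  pos 25: x in {0,1,4,5}, choose 1; 5->1 ok
  pos 26: y in {2}, choose 2; 1->2 ok
  pos 27: z in {3}, choose 3; 2->3 ok
  pos 28: x in {0,1,4,5}, choose 4; 3->4 ok
  pos 29: x in {0,1,4,5}, choose 1; 4->1 ok

0,2,0,4,2,2,3,4,3,5,0,0,0,0,0,4,3,5,1,2,3,3,4,3,5,1,2,3,4,1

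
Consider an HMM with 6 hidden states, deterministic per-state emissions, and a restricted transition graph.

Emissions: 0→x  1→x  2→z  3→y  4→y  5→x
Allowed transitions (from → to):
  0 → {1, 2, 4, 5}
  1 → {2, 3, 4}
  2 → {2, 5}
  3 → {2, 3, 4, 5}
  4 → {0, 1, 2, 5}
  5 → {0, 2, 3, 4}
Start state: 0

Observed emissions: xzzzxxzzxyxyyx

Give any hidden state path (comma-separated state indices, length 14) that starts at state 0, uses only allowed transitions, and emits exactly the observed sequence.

0,2,2,2,5,0,2,2,5,4,1,3,4,5

  pos 0: x in {0,1,5}, choose 0; start
  pos 1: z in {2}, choose 2; 0->2 ok
  pos 2: z in {2}, choose 2; 2->2 ok
  pos 3: z in {2}, choose 2; 2->2 ok
  pos 4: x in {0,1,5}, choose 5; 2->5 ok
  pos 5: x in {0,1,5}, choose 0; 5->0 ok
  pos 6: z in {2}, choose 2; 0->2 ok
  pos 7: z in {2}, choose 2; 2->2 ok
  pos 8: x in {0,1,5}, choose 5; 2->5 ok
  pos 9: y in {3,4}, choose 4; 5->4 ok
  pos 10: x in {0,1,5}, choose 1; 4->1 ok
  pos 11: y in {3,4}, choose 3; 1->3 ok
  pos 12: y in {3,4}, choose 4; 3->4 ok
  pos 13: x in {0,1,5}, choose 5; 4->5 ok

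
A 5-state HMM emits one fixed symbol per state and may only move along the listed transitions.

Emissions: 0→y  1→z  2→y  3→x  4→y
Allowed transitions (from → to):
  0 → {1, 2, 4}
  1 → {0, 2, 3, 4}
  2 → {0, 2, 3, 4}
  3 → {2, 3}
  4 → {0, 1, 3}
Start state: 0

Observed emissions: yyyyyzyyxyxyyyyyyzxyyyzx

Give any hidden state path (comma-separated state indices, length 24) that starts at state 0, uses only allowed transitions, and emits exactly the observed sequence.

0,2,4,0,4,1,0,2,3,2,3,2,0,2,4,0,4,1,3,2,0,4,1,3

  0: obs=y cand={0,2,4} pick 0 [start]
  1: obs=y cand={0,2,4} pick 2 [0->2 ok]
  2: obs=y cand={0,2,4} pick 4 [2->4 ok]
  3: obs=y cand={0,2,4} pick 0 [4->0 ok]
  4: obs=y cand={0,2,4} pick 4 [0->4 ok]
  5: obs=z cand={1} pick 1 [4->1 ok]
  6: obs=y cand={0,2,4} pick 0 [1->0 ok]
  7: obs=y cand={0,2,4} pick 2 [0->2 ok]
  8: obs=x cand={3} pick 3 [2->3 ok]
  9: obs=y cand={0,2,4} pick 2 [3->2 ok]
  10: obs=x cand={3} pick 3 [2->3 ok]
  11: obs=y cand={0,2,4} pick 2 [3->2 ok]
  12: obs=y cand={0,2,4} pick 0 [2->0 ok]
  13: obs=y cand={0,2,4} pick 2 [0->2 ok]
  14: obs=y cand={0,2,4} pick 4 [2->4 ok]
  15: obs=y cand={0,2,4} pick 0 [4->0 ok]
  16: obs=y cand={0,2,4} pick 4 [0->4 ok]
  17: obs=z cand={1} pick 1 [4->1 ok]
  18: obs=x cand={3} pick 3 [1->3 ok]
  19: obs=y cand={0,2,4} pick 2 [3->2 ok]
  20: obs=y cand={0,2,4} pick 0 [2->0 ok]
  21: obs=y cand={0,2,4} pick 4 [0->4 ok]
  22: obs=z cand={1} pick 1 [4->1 ok]
  23: obs=x cand={3} pick 3 [1->3 ok]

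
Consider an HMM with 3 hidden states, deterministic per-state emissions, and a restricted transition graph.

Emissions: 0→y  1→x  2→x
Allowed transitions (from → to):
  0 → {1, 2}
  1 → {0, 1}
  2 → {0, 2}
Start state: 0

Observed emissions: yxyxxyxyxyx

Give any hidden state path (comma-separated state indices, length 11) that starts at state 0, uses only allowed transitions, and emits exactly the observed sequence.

  t0 'y' -> {0}, take 0 (start)
  t1 'x' -> {1,2}, take 2 (0->2 ok)
  t2 'y' -> {0}, take 0 (2->0 ok)
  t3 'x' -> {1,2}, take 1 (0->1 ok)
  t4 'x' -> {1,2}, take 1 (1->1 ok)
  t5 'y' -> {0}, take 0 (1->0 ok)
  t6 'x' -> {1,2}, take 2 (0->2 ok)
  t7 'y' -> {0}, take 0 (2->0 ok)
  t8 'x' -> {1,2}, take 1 (0->1 ok)
  t9 'y' -> {0}, take 0 (1->0 ok)
  t10 'x' -> {1,2}, take 2 (0->2 ok)

0,2,0,1,1,0,2,0,1,0,2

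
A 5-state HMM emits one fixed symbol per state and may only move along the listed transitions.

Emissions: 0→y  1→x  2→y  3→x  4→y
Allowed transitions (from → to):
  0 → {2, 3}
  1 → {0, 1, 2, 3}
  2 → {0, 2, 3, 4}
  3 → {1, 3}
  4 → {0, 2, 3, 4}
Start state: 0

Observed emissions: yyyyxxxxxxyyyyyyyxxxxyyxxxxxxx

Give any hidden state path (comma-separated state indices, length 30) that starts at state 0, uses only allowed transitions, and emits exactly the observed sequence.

  [0] y  {0,2,4}  => 0  start
  [1] y  {0,2,4}  => 2  0->2 ok
  [2] y  {0,2,4}  => 2  2->2 ok
  [3] y  {0,2,4}  => 0  2->0 ok
  [4] x  {1,3}  => 3  0->3 ok
  [5] x  {1,3}  => 3  3->3 ok
  [6] x  {1,3}  => 1  3->1 ok
  [7] x  {1,3}  => 3  1->3 ok
  [8] x  {1,3}  => 3  3->3 ok
  [9] x  {1,3}  => 1  3->1 ok
  [10] y  {0,2,4}  => 2  1->2 ok
  [11] y  {0,2,4}  => 4  2->4 ok
  [12] y  {0,2,4}  => 2  4->2 ok
  [13] y  {0,2,4}  => 4  2->4 ok
  [14] y  {0,2,4}  => 2  4->2 ok
  [15] y  {0,2,4}  => 4  2->4 ok
  [16] y  {0,2,4}  => 2  4->2 ok
  [17] x  {1,3}  => 3  2->3 ok
  [18] x  {1,3}  => 3  3->3 ok
  [19] x  {1,3}  => 1  3->1 ok
  [20] x  {1,3}  => 1  1->1 ok
  [21] y  {0,2,4}  => 2  1->2 ok
  [22] y  {0,2,4}  => 4  2->4 ok
  [23] x  {1,3}  => 3  4->3 ok
  [24] x  {1,3}  => 3  3->3 ok
  [25] x  {1,3}  => 1  3->1 ok
  [26] x  {1,3}  => 3  1->3 ok
  [27] x  {1,3}  => 1  3->1 ok
  [28] x  {1,3}  => 3  1->3 ok
  [29] x  {1,3}  => 3  3->3 ok

0,2,2,0,3,3,1,3,3,1,2,4,2,4,2,4,2,3,3,1,1,2,4,3,3,1,3,1,3,3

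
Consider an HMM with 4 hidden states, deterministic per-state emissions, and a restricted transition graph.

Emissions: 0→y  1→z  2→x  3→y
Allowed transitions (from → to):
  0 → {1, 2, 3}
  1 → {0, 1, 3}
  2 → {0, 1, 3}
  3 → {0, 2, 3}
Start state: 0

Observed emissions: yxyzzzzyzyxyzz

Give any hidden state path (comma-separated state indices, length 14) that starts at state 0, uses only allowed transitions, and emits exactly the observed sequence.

0,2,0,1,1,1,1,0,1,0,2,0,1,1

  [0] y  {0,3}  => 0  start
  [1] x  {2}  => 2  0->2 ok
  [2] y  {0,3}  => 0  2->0 ok
  [3] z  {1}  => 1  0->1 ok
  [4] z  {1}  => 1  1->1 ok
  [5] z  {1}  => 1  1->1 ok
  [6] z  {1}  => 1  1->1 ok
  [7] y  {0,3}  => 0  1->0 ok
  [8] z  {1}  => 1  0->1 ok
  [9] y  {0,3}  => 0  1->0 ok
  [10] x  {2}  => 2  0->2 ok
  [11] y  {0,3}  => 0  2->0 ok
  [12] z  {1}  => 1  0->1 ok
  [13] z  {1}  => 1  1->1 ok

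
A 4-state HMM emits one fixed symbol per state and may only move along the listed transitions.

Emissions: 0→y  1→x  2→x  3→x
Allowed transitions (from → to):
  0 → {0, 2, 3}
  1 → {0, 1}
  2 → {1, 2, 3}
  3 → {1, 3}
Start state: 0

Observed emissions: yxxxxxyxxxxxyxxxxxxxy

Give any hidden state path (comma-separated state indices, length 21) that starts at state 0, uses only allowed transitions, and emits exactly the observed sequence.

  pos 0: y in {0}, choose 0; start
  pos 1: x in {1,2,3}, choose 2; 0->2 ok
  pos 2: x in {1,2,3}, choose 2; 2->2 ok
  pos 3: x in {1,2,3}, choose 2; 2->2 ok
  pos 4: x in {1,2,3}, choose 2; 2->2 ok
  pos 5: x in {1,2,3}, choose 1; 2->1 ok
  pos 6: y in {0}, choose 0; 1->0 ok
  pos 7: x in {1,2,3}, choose 3; 0->3 ok
  pos 8: x in {1,2,3}, choose 1; 3->1 ok
  pos 9: x in {1,2,3}, choose 1; 1->1 ok
  pos 10: x in {1,2,3}, choose 1; 1->1 ok
  pos 11: x in {1,2,3}, choose 1; 1->1 ok
  pos 12: y in {0}, choose 0; 1->0 ok
  pos 13: x in {1,2,3}, choose 2; 0->2 ok
  pos 14: x in {1,2,3}, choose 2; 2->2 ok
  pos 15: x in {1,2,3}, choose 3; 2->3 ok
  pos 16: x in {1,2,3}, choose 3; 3->3 ok
  pos 17: x in {1,2,3}, choose 3; 3->3 ok
  pos 18: x in {1,2,3}, choose 3; 3->3 ok
  pos 19: x in {1,2,3}, choose 1; 3->1 ok
  pos 20: y in {0}, choose 0; 1->0 ok

0,2,2,2,2,1,0,3,1,1,1,1,0,2,2,3,3,3,3,1,0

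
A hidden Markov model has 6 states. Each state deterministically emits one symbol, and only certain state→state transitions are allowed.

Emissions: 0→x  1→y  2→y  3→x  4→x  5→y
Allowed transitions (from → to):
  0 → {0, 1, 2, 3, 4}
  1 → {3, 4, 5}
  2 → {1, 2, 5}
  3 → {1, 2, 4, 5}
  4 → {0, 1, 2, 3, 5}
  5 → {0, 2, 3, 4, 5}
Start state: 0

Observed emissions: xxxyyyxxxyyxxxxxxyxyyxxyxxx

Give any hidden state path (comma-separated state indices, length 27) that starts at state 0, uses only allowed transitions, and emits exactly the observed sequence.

0,4,0,2,1,5,3,4,0,2,1,3,4,3,4,0,4,1,4,2,5,3,4,1,3,4,0

  0: obs=x cand={0,3,4} pick 0 [start]
  1: obs=x cand={0,3,4} pick 4 [0->4 ok]
  2: obs=x cand={0,3,4} pick 0 [4->0 ok]
  3: obs=y cand={1,2,5} pick 2 [0->2 ok]
  4: obs=y cand={1,2,5} pick 1 [2->1 ok]
  5: obs=y cand={1,2,5} pick 5 [1->5 ok]
  6: obs=x cand={0,3,4} pick 3 [5->3 ok]
  7: obs=x cand={0,3,4} pick 4 [3->4 ok]
  8: obs=x cand={0,3,4} pick 0 [4->0 ok]
  9: obs=y cand={1,2,5} pick 2 [0->2 ok]
  10: obs=y cand={1,2,5} pick 1 [2->1 ok]
  11: obs=x cand={0,3,4} pick 3 [1->3 ok]
  12: obs=x cand={0,3,4} pick 4 [3->4 ok]
  13: obs=x cand={0,3,4} pick 3 [4->3 ok]
  14: obs=x cand={0,3,4} pick 4 [3->4 ok]
  15: obs=x cand={0,3,4} pick 0 [4->0 ok]
  16: obs=x cand={0,3,4} pick 4 [0->4 ok]
  17: obs=y cand={1,2,5} pick 1 [4->1 ok]
  18: obs=x cand={0,3,4} pick 4 [1->4 ok]
  19: obs=y cand={1,2,5} pick 2 [4->2 ok]
  20: obs=y cand={1,2,5} pick 5 [2->5 ok]
  21: obs=x cand={0,3,4} pick 3 [5->3 ok]
  22: obs=x cand={0,3,4} pick 4 [3->4 ok]
  23: obs=y cand={1,2,5} pick 1 [4->1 ok]
  24: obs=x cand={0,3,4} pick 3 [1->3 ok]
  25: obs=x cand={0,3,4} pick 4 [3->4 ok]
  26: obs=x cand={0,3,4} pick 0 [4->0 ok]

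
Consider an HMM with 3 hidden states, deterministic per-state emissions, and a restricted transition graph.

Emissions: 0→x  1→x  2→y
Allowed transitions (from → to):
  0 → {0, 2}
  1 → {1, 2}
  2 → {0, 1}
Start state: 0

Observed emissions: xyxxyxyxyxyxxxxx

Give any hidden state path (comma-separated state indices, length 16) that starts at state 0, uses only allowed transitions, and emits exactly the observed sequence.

0,2,1,1,2,1,2,0,2,1,2,0,0,0,0,0

  pos 0: x in {0,1}, choose 0; start
  pos 1: y in {2}, choose 2; 0->2 ok
  pos 2: x in {0,1}, choose 1; 2->1 ok
  pos 3: x in {0,1}, choose 1; 1->1 ok
  pos 4: y in {2}, choose 2; 1->2 ok
  pos 5: x in {0,1}, choose 1; 2->1 ok
  pos 6: y in {2}, choose 2; 1->2 ok
  pos 7: x in {0,1}, choose 0; 2->0 ok
  pos 8: y in {2}, choose 2; 0->2 ok
  pos 9: x in {0,1}, choose 1; 2->1 ok
  pos 10: y in {2}, choose 2; 1->2 ok
  pos 11: x in {0,1}, choose 0; 2->0 ok
  pos 12: x in {0,1}, choose 0; 0->0 ok
  pos 13: x in {0,1}, choose 0; 0->0 ok
  pos 14: x in {0,1}, choose 0; 0->0 ok
  pos 15: x in {0,1}, choose 0; 0->0 ok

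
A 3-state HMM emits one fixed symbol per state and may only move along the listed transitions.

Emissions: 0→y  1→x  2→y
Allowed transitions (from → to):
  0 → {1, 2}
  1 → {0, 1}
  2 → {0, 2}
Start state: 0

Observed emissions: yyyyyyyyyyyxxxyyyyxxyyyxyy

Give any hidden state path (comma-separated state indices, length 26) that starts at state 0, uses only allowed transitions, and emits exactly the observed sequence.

0,2,2,0,2,0,2,2,0,2,0,1,1,1,0,2,2,0,1,1,0,2,0,1,0,2

  t0 'y' -> {0,2}, take 0 (start)
  t1 'y' -> {0,2}, take 2 (0->2 ok)
  t2 'y' -> {0,2}, take 2 (2->2 ok)
  t3 'y' -> {0,2}, take 0 (2->0 ok)
  t4 'y' -> {0,2}, take 2 (0->2 ok)
  t5 'y' -> {0,2}, take 0 (2->0 ok)
  t6 'y' -> {0,2}, take 2 (0->2 ok)
  t7 'y' -> {0,2}, take 2 (2->2 ok)
  t8 'y' -> {0,2}, take 0 (2->0 ok)
  t9 'y' -> {0,2}, take 2 (0->2 ok)
  t10 'y' -> {0,2}, take 0 (2->0 ok)
  t11 'x' -> {1}, take 1 (0->1 ok)
  t12 'x' -> {1}, take 1 (1->1 ok)
  t13 'x' -> {1}, take 1 (1->1 ok)
  t14 'y' -> {0,2}, take 0 (1->0 ok)
  t15 'y' -> {0,2}, take 2 (0->2 ok)
  t16 'y' -> {0,2}, take 2 (2->2 ok)
  t17 'y' -> {0,2}, take 0 (2->0 ok)
  t18 'x' -> {1}, take 1 (0->1 ok)
  t19 'x' -> {1}, take 1 (1->1 ok)
  t20 'y' -> {0,2}, take 0 (1->0 ok)
  t21 'y' -> {0,2}, take 2 (0->2 ok)
  t22 'y' -> {0,2}, take 0 (2->0 ok)
  t23 'x' -> {1}, take 1 (0->1 ok)
  t24 'y' -> {0,2}, take 0 (1->0 ok)
  t25 'y' -> {0,2}, take 2 (0->2 ok)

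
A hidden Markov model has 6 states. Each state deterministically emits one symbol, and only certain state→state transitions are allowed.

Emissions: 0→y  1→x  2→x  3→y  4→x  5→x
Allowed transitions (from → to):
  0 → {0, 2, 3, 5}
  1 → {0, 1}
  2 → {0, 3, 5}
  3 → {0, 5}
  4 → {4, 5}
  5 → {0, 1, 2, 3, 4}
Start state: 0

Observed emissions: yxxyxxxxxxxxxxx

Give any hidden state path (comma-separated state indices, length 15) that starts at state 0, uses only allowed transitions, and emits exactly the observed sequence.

0,2,5,0,5,2,5,4,5,4,5,4,4,4,4

  0: obs=y cand={0,3} pick 0 [start]
  1: obs=x cand={1,2,4,5} pick 2 [0->2 ok]
  2: obs=x cand={1,2,4,5} pick 5 [2->5 ok]
  3: obs=y cand={0,3} pick 0 [5->0 ok]
  4: obs=x cand={1,2,4,5} pick 5 [0->5 ok]
  5: obs=x cand={1,2,4,5} pick 2 [5->2 ok]
  6: obs=x cand={1,2,4,5} pick 5 [2->5 ok]
  7: obs=x cand={1,2,4,5} pick 4 [5->4 ok]
  8: obs=x cand={1,2,4,5} pick 5 [4->5 ok]
  9: obs=x cand={1,2,4,5} pick 4 [5->4 ok]
  10: obs=x cand={1,2,4,5} pick 5 [4->5 ok]
  11: obs=x cand={1,2,4,5} pick 4 [5->4 ok]
  12: obs=x cand={1,2,4,5} pick 4 [4->4 ok]
  13: obs=x cand={1,2,4,5} pick 4 [4->4 ok]
  14: obs=x cand={1,2,4,5} pick 4 [4->4 ok]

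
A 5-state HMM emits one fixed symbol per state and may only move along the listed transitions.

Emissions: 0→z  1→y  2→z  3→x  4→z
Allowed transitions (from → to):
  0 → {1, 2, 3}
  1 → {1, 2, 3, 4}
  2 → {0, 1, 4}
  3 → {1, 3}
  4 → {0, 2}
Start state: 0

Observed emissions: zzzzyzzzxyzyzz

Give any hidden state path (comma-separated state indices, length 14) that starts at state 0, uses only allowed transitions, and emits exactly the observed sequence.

0,2,0,2,1,2,4,0,3,1,2,1,4,2

  t0 'z' -> {0,2,4}, take 0 (start)
  t1 'z' -> {0,2,4}, take 2 (0->2 ok)
  t2 'z' -> {0,2,4}, take 0 (2->0 ok)
  t3 'z' -> {0,2,4}, take 2 (0->2 ok)
  t4 'y' -> {1}, take 1 (2->1 ok)
  t5 'z' -> {0,2,4}, take 2 (1->2 ok)
  t6 'z' -> {0,2,4}, take 4 (2->4 ok)
  t7 'z' -> {0,2,4}, take 0 (4->0 ok)
  t8 'x' -> {3}, take 3 (0->3 ok)
  t9 'y' -> {1}, take 1 (3->1 ok)
  t10 'z' -> {0,2,4}, take 2 (1->2 ok)
  t11 'y' -> {1}, take 1 (2->1 ok)
  t12 'z' -> {0,2,4}, take 4 (1->4 ok)
  t13 'z' -> {0,2,4}, take 2 (4->2 ok)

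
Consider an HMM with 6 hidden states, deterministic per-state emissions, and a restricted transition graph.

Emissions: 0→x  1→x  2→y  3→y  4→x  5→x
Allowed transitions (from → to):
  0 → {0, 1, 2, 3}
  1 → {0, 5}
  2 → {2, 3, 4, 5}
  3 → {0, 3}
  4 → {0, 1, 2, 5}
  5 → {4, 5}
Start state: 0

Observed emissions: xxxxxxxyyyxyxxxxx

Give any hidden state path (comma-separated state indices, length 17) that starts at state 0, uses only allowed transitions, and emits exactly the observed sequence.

0,1,0,1,0,1,0,2,3,3,0,2,5,5,4,0,1

  pos 0: x in {0,1,4,5}, choose 0; start
  pos 1: x in {0,1,4,5}, choose 1; 0->1 ok
  pos 2: x in {0,1,4,5}, choose 0; 1->0 ok
  pos 3: x in {0,1,4,5}, choose 1; 0->1 ok
  pos 4: x in {0,1,4,5}, choose 0; 1->0 ok
  pos 5: x in {0,1,4,5}, choose 1; 0->1 ok
  pos 6: x in {0,1,4,5}, choose 0; 1->0 ok
  pos 7: y in {2,3}, choose 2; 0->2 ok
  pos 8: y in {2,3}, choose 3; 2->3 ok
  pos 9: y in {2,3}, choose 3; 3->3 ok
  pos 10: x in {0,1,4,5}, choose 0; 3->0 ok
  pos 11: y in {2,3}, choose 2; 0->2 ok
  pos 12: x in {0,1,4,5}, choose 5; 2->5 ok
  pos 13: x in {0,1,4,5}, choose 5; 5->5 ok
  pos 14: x in {0,1,4,5}, choose 4; 5->4 ok
  pos 15: x in {0,1,4,5}, choose 0; 4->0 ok
  pos 16: x in {0,1,4,5}, choose 1; 0->1 ok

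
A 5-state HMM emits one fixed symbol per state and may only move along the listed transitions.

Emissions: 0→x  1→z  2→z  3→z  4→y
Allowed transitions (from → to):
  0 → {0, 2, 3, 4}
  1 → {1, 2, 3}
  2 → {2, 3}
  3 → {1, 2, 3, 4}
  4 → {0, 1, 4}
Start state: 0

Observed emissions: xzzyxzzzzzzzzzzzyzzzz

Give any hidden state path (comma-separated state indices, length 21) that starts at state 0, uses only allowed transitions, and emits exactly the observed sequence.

0,2,3,4,0,3,1,2,2,2,3,2,3,2,2,3,4,1,3,3,3

  [0] x  {0}  => 0  start
  [1] z  {1,2,3}  => 2  0->2 ok
  [2] z  {1,2,3}  => 3  2->3 ok
  [3] y  {4}  => 4  3->4 ok
  [4] x  {0}  => 0  4->0 ok
  [5] z  {1,2,3}  => 3  0->3 ok
  [6] z  {1,2,3}  => 1  3->1 ok
  [7] z  {1,2,3}  => 2  1->2 ok
  [8] z  {1,2,3}  => 2  2->2 ok
  [9] z  {1,2,3}  => 2  2->2 ok
  [10] z  {1,2,3}  => 3  2->3 ok
  [11] z  {1,2,3}  => 2  3->2 ok
  [12] z  {1,2,3}  => 3  2->3 ok
  [13] z  {1,2,3}  => 2  3->2 ok
  [14] z  {1,2,3}  => 2  2->2 ok
  [15] z  {1,2,3}  => 3  2->3 ok
  [16] y  {4}  => 4  3->4 ok
  [17] z  {1,2,3}  => 1  4->1 ok
  [18] z  {1,2,3}  => 3  1->3 ok
  [19] z  {1,2,3}  => 3  3->3 ok
  [20] z  {1,2,3}  => 3  3->3 ok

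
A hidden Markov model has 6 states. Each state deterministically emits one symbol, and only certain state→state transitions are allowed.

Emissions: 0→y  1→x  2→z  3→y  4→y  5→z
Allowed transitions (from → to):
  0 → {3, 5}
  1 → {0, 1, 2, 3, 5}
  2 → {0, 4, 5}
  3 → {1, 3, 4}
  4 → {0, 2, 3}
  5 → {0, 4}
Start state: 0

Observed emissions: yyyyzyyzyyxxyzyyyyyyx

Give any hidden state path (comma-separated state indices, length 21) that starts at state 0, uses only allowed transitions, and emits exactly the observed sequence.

  t0 'y' -> {0,3,4}, take 0 (start)
  t1 'y' -> {0,3,4}, take 3 (0->3 ok)
  t2 'y' -> {0,3,4}, take 4 (3->4 ok)
  t3 'y' -> {0,3,4}, take 0 (4->0 ok)
  t4 'z' -> {2,5}, take 5 (0->5 ok)
  t5 'y' -> {0,3,4}, take 4 (5->4 ok)
  t6 'y' -> {0,3,4}, take 0 (4->0 ok)
  t7 'z' -> {2,5}, take 5 (0->5 ok)
  t8 'y' -> {0,3,4}, take 0 (5->0 ok)
  t9 'y' -> {0,3,4}, take 3 (0->3 ok)
  t10 'x' -> {1}, take 1 (3->1 ok)
  t11 'x' -> {1}, take 1 (1->1 ok)
  t12 'y' -> {0,3,4}, take 0 (1->0 ok)
  t13 'z' -> {2,5}, take 5 (0->5 ok)
  t14 'y' -> {0,3,4}, take 4 (5->4 ok)
  t15 'y' -> {0,3,4}, take 0 (4->0 ok)
  t16 'y' -> {0,3,4}, take 3 (0->3 ok)
  t17 'y' -> {0,3,4}, take 3 (3->3 ok)
  t18 'y' -> {0,3,4}, take 3 (3->3 ok)
  t19 'y' -> {0,3,4}, take 3 (3->3 ok)
  t20 'x' -> {1}, take 1 (3->1 ok)

0,3,4,0,5,4,0,5,0,3,1,1,0,5,4,0,3,3,3,3,1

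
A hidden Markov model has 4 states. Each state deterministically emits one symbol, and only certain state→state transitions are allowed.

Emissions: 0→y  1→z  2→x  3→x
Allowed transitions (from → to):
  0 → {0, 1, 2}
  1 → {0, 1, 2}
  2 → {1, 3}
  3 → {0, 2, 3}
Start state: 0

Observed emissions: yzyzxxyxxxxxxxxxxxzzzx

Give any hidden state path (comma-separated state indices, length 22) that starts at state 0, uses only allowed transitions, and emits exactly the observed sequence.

0,1,0,1,2,3,0,2,3,2,3,3,3,2,3,3,3,2,1,1,1,2

  pos 0: y in {0}, choose 0; start
  pos 1: z in {1}, choose 1; 0->1 ok
  pos 2: y in {0}, choose 0; 1->0 ok
  pos 3: z in {1}, choose 1; 0->1 ok
  pos 4: x in {2,3}, choose 2; 1->2 ok
  pos 5: x in {2,3}, choose 3; 2->3 ok
  pos 6: y in {0}, choose 0; 3->0 ok
  pos 7: x in {2,3}, choose 2; 0->2 ok
  pos 8: x in {2,3}, choose 3; 2->3 ok
  pos 9: x in {2,3}, choose 2; 3->2 ok
  pos 10: x in {2,3}, choose 3; 2->3 ok
  pos 11: x in {2,3}, choose 3; 3->3 ok
  pos 12: x in {2,3}, choose 3; 3->3 ok
  pos 13: x in {2,3}, choose 2; 3->2 ok
  pos 14: x in {2,3}, choose 3; 2->3 ok
  pos 15: x in {2,3}, choose 3; 3->3 ok
  pos 16: x in {2,3}, choose 3; 3->3 ok
  pos 17: x in {2,3}, choose 2; 3->2 ok
  pos 18: z in {1}, choose 1; 2->1 ok
  pos 19: z in {1}, choose 1; 1->1 ok
  pos 20: z in {1}, choose 1; 1->1 ok
  pos 21: x in {2,3}, choose 2; 1->2 ok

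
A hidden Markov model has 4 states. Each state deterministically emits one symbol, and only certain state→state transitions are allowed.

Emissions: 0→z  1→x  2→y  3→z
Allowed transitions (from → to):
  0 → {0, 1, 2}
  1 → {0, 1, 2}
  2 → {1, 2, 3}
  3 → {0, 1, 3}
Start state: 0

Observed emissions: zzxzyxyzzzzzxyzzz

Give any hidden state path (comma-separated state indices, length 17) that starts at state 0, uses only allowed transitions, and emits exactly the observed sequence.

  [0] z  {0,3}  => 0  start
  [1] z  {0,3}  => 0  0->0 ok
  [2] x  {1}  => 1  0->1 ok
  [3] z  {0,3}  => 0  1->0 ok
  [4] y  {2}  => 2  0->2 ok
  [5] x  {1}  => 1  2->1 ok
  [6] y  {2}  => 2  1->2 ok
  [7] z  {0,3}  => 3  2->3 ok
  [8] z  {0,3}  => 3  3->3 ok
  [9] z  {0,3}  => 3  3->3 ok
  [10] z  {0,3}  => 3  3->3 ok
  [11] z  {0,3}  => 0  3->0 ok
  [12] x  {1}  => 1  0->1 ok
  [13] y  {2}  => 2  1->2 ok
  [14] z  {0,3}  => 3  2->3 ok
  [15] z  {0,3}  => 3  3->3 ok
  [16] z  {0,3}  => 0  3->0 ok

0,0,1,0,2,1,2,3,3,3,3,0,1,2,3,3,0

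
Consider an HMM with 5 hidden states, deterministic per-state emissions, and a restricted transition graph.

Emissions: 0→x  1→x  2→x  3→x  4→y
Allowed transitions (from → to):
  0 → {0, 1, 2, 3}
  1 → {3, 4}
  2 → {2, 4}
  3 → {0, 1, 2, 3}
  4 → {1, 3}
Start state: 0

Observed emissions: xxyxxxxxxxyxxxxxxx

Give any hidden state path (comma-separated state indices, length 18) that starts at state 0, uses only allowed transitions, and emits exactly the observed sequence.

0,1,4,1,3,0,3,2,2,2,4,1,3,3,0,1,3,0

  pos 0: x in {0,1,2,3}, choose 0; start
  pos 1: x in {0,1,2,3}, choose 1; 0->1 ok
  pos 2: y in {4}, choose 4; 1->4 ok
  pos 3: x in {0,1,2,3}, choose 1; 4->1 ok
  pos 4: x in {0,1,2,3}, choose 3; 1->3 ok
  pos 5: x in {0,1,2,3}, choose 0; 3->0 ok
  pos 6: x in {0,1,2,3}, choose 3; 0->3 ok
  pos 7: x in {0,1,2,3}, choose 2; 3->2 ok
  pos 8: x in {0,1,2,3}, choose 2; 2->2 ok
  pos 9: x in {0,1,2,3}, choose 2; 2->2 ok
  pos 10: y in {4}, choose 4; 2->4 ok
  pos 11: x in {0,1,2,3}, choose 1; 4->1 ok
  pos 12: x in {0,1,2,3}, choose 3; 1->3 ok
  pos 13: x in {0,1,2,3}, choose 3; 3->3 ok
  pos 14: x in {0,1,2,3}, choose 0; 3->0 ok
  pos 15: x in {0,1,2,3}, choose 1; 0->1 ok
  pos 16: x in {0,1,2,3}, choose 3; 1->3 ok
  pos 17: x in {0,1,2,3}, choose 0; 3->0 ok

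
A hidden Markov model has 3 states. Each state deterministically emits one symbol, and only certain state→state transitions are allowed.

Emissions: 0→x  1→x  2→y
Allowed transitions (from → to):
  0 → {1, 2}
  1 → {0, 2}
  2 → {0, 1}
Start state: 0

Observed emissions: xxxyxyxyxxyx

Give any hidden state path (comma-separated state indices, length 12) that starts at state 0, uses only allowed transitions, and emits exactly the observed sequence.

  t0 'x' -> {0,1}, take 0 (start)
  t1 'x' -> {0,1}, take 1 (0->1 ok)
  t2 'x' -> {0,1}, take 0 (1->0 ok)
  t3 'y' -> {2}, take 2 (0->2 ok)
  t4 'x' -> {0,1}, take 0 (2->0 ok)
  t5 'y' -> {2}, take 2 (0->2 ok)
  t6 'x' -> {0,1}, take 0 (2->0 ok)
  t7 'y' -> {2}, take 2 (0->2 ok)
  t8 'x' -> {0,1}, take 1 (2->1 ok)
  t9 'x' -> {0,1}, take 0 (1->0 ok)
  t10 'y' -> {2}, take 2 (0->2 ok)
  t11 'x' -> {0,1}, take 1 (2->1 ok)

0,1,0,2,0,2,0,2,1,0,2,1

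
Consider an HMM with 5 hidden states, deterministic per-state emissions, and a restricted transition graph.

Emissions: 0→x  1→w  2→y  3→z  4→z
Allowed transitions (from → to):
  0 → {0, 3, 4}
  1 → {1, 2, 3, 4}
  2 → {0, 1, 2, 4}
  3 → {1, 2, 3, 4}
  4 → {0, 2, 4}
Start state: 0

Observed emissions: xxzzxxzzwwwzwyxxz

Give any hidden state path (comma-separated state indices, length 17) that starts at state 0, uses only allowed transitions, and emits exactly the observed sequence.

0,0,4,4,0,0,3,3,1,1,1,3,1,2,0,0,3

  t0 'x' -> {0}, take 0 (start)
  t1 'x' -> {0}, take 0 (0->0 ok)
  t2 'z' -> {3,4}, take 4 (0->4 ok)
  t3 'z' -> {3,4}, take 4 (4->4 ok)
  t4 'x' -> {0}, take 0 (4->0 ok)
  t5 'x' -> {0}, take 0 (0->0 ok)
  t6 'z' -> {3,4}, take 3 (0->3 ok)
  t7 'z' -> {3,4}, take 3 (3->3 ok)
  t8 'w' -> {1}, take 1 (3->1 ok)
  t9 'w' -> {1}, take 1 (1->1 ok)
  t10 'w' -> {1}, take 1 (1->1 ok)
  t11 'z' -> {3,4}, take 3 (1->3 ok)
  t12 'w' -> {1}, take 1 (3->1 ok)
  t13 'y' -> {2}, take 2 (1->2 ok)
  t14 'x' -> {0}, take 0 (2->0 ok)
  t15 'x' -> {0}, take 0 (0->0 ok)
  t16 'z' -> {3,4}, take 3 (0->3 ok)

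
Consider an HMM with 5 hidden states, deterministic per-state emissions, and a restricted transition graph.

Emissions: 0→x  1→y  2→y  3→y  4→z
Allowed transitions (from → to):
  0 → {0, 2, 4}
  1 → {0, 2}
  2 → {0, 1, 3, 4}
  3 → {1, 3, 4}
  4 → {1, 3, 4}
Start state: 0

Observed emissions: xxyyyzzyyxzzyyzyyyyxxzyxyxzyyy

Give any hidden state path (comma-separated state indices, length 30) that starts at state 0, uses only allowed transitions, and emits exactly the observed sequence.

  [0] x  {0}  => 0  start
  [1] x  {0}  => 0  0->0 ok
  [2] y  {1,2,3}  => 2  0->2 ok
  [3] y  {1,2,3}  => 1  2->1 ok
  [4] y  {1,2,3}  => 2  1->2 ok
  [5] z  {4}  => 4  2->4 ok
  [6] z  {4}  => 4  4->4 ok
  [7] y  {1,2,3}  => 1  4->1 ok
  [8] y  {1,2,3}  => 2  1->2 ok
  [9] x  {0}  => 0  2->0 ok
  [10] z  {4}  => 4  0->4 ok
  [11] z  {4}  => 4  4->4 ok
  [12] y  {1,2,3}  => 1  4->1 ok
  [13] y  {1,2,3}  => 2  1->2 ok
  [14] z  {4}  => 4  2->4 ok
  [15] y  {1,2,3}  => 3  4->3 ok
  [16] y  {1,2,3}  => 3  3->3 ok
  [17] y  {1,2,3}  => 3  3->3 ok
  [18] y  {1,2,3}  => 1  3->1 ok
  [19] x  {0}  => 0  1->0 ok
  [20] x  {0}  => 0  0->0 ok
  [21] z  {4}  => 4  0->4 ok
  [22] y  {1,2,3}  => 1  4->1 ok
  [23] x  {0}  => 0  1->0 ok
  [24] y  {1,2,3}  => 2  0->2 ok
  [25] x  {0}  => 0  2->0 ok
  [26] z  {4}  => 4  0->4 ok
  [27] y  {1,2,3}  => 1  4->1 ok
  [28] y  {1,2,3}  => 2  1->2 ok
  [29] y  {1,2,3}  => 1  2->1 ok

0,0,2,1,2,4,4,1,2,0,4,4,1,2,4,3,3,3,1,0,0,4,1,0,2,0,4,1,2,1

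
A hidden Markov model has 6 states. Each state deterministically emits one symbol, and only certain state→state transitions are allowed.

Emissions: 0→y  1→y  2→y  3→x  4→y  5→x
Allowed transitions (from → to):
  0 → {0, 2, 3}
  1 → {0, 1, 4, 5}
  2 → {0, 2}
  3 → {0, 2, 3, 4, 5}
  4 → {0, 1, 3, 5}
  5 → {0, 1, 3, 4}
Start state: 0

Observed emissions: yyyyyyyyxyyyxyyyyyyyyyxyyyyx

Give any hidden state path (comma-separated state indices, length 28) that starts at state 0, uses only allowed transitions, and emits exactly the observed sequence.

0,0,0,0,2,2,0,0,3,2,2,0,3,0,2,0,0,2,2,2,0,0,3,4,0,2,0,3

  pos 0: y in {0,1,2,4}, choose 0; start
  pos 1: y in {0,1,2,4}, choose 0; 0->0 ok
  pos 2: y in {0,1,2,4}, choose 0; 0->0 ok
  pos 3: y in {0,1,2,4}, choose 0; 0->0 ok
  pos 4: y in {0,1,2,4}, choose 2; 0->2 ok
  pos 5: y in {0,1,2,4}, choose 2; 2->2 ok
  pos 6: y in {0,1,2,4}, choose 0; 2->0 ok
  pos 7: y in {0,1,2,4}, choose 0; 0->0 ok
  pos 8: x in {3,5}, choose 3; 0->3 ok
  pos 9: y in {0,1,2,4}, choose 2; 3->2 ok
  pos 10: y in {0,1,2,4}, choose 2; 2->2 ok
  pos 11: y in {0,1,2,4}, choose 0; 2->0 ok
  pos 12: x in {3,5}, choose 3; 0->3 ok
  pos 13: y in {0,1,2,4}, choose 0; 3->0 ok
  pos 14: y in {0,1,2,4}, choose 2; 0->2 ok
  pos 15: y in {0,1,2,4}, choose 0; 2->0 ok
  pos 16: y in {0,1,2,4}, choose 0; 0->0 ok
  pos 17: y in {0,1,2,4}, choose 2; 0->2 ok
  pos 18: y in {0,1,2,4}, choose 2; 2->2 ok
  pos 19: y in {0,1,2,4}, choose 2; 2->2 ok
  pos 20: y in {0,1,2,4}, choose 0; 2->0 ok
  pos 21: y in {0,1,2,4}, choose 0; 0->0 ok
  pos 22: x in {3,5}, choose 3; 0->3 ok
  pos 23: y in {0,1,2,4}, choose 4; 3->4 ok
  pos 24: y in {0,1,2,4}, choose 0; 4->0 ok
  pos 25: y in {0,1,2,4}, choose 2; 0->2 ok
  pos 26: y in {0,1,2,4}, choose 0; 2->0 ok
  pos 27: x in {3,5}, choose 3; 0->3 ok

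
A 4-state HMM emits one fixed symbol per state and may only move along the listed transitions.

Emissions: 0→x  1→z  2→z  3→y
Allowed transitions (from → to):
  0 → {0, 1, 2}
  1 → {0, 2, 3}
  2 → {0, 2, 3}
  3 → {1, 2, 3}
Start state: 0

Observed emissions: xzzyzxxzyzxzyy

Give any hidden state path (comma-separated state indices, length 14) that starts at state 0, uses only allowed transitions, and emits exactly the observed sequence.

  0: obs=x cand={0} pick 0 [start]
  1: obs=z cand={1,2} pick 2 [0->2 ok]
  2: obs=z cand={1,2} pick 2 [2->2 ok]
  3: obs=y cand={3} pick 3 [2->3 ok]
  4: obs=z cand={1,2} pick 1 [3->1 ok]
  5: obs=x cand={0} pick 0 [1->0 ok]
  6: obs=x cand={0} pick 0 [0->0 ok]
  7: obs=z cand={1,2} pick 1 [0->1 ok]
  8: obs=y cand={3} pick 3 [1->3 ok]
  9: obs=z cand={1,2} pick 2 [3->2 ok]
  10: obs=x cand={0} pick 0 [2->0 ok]
  11: obs=z cand={1,2} pick 1 [0->1 ok]
  12: obs=y cand={3} pick 3 [1->3 ok]
  13: obs=y cand={3} pick 3 [3->3 ok]

0,2,2,3,1,0,0,1,3,2,0,1,3,3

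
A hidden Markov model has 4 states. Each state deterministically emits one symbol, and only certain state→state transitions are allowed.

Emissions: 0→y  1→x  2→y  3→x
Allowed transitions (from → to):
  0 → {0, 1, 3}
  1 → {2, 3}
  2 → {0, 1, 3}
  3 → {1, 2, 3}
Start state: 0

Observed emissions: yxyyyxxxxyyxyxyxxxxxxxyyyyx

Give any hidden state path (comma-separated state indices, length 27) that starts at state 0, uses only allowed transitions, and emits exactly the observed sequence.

0,3,2,0,0,1,3,3,1,2,0,1,2,1,2,1,3,3,1,3,3,1,2,0,0,0,1

  t0 'y' -> {0,2}, take 0 (start)
  t1 'x' -> {1,3}, take 3 (0->3 ok)
  t2 'y' -> {0,2}, take 2 (3->2 ok)
  t3 'y' -> {0,2}, take 0 (2->0 ok)
  t4 'y' -> {0,2}, take 0 (0->0 ok)
  t5 'x' -> {1,3}, take 1 (0->1 ok)
  t6 'x' -> {1,3}, take 3 (1->3 ok)
  t7 'x' -> {1,3}, take 3 (3->3 ok)
  t8 'x' -> {1,3}, take 1 (3->1 ok)
  t9 'y' -> {0,2}, take 2 (1->2 ok)
  t10 'y' -> {0,2}, take 0 (2->0 ok)
  t11 'x' -> {1,3}, take 1 (0->1 ok)
  t12 'y' -> {0,2}, take 2 (1->2 ok)
  t13 'x' -> {1,3}, take 1 (2->1 ok)
  t14 'y' -> {0,2}, take 2 (1->2 ok)
  t15 'x' -> {1,3}, take 1 (2->1 ok)
  t16 'x' -> {1,3}, take 3 (1->3 ok)
  t17 'x' -> {1,3}, take 3 (3->3 ok)
  t18 'x' -> {1,3}, take 1 (3->1 ok)
  t19 'x' -> {1,3}, take 3 (1->3 ok)
  t20 'x' -> {1,3}, take 3 (3->3 ok)
  t21 'x' -> {1,3}, take 1 (3->1 ok)
  t22 'y' -> {0,2}, take 2 (1->2 ok)
  t23 'y' -> {0,2}, take 0 (2->0 ok)
  t24 'y' -> {0,2}, take 0 (0->0 ok)
  t25 'y' -> {0,2}, take 0 (0->0 ok)
  t26 'x' -> {1,3}, take 1 (0->1 ok)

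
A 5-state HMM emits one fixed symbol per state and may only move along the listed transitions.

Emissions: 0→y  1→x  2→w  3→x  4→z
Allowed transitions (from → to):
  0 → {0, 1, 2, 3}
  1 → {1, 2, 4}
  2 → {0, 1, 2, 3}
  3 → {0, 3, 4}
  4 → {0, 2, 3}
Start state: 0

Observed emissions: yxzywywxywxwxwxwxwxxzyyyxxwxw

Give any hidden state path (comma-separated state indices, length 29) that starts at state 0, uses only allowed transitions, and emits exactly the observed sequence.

  [0] y  {0}  => 0  start
  [1] x  {1,3}  => 3  0->3 ok
  [2] z  {4}  => 4  3->4 ok
  [3] y  {0}  => 0  4->0 ok
  [4] w  {2}  => 2  0->2 ok
  [5] y  {0}  => 0  2->0 ok
  [6] w  {2}  => 2  0->2 ok
  [7] x  {1,3}  => 3  2->3 ok
  [8] y  {0}  => 0  3->0 ok
  [9] w  {2}  => 2  0->2 ok
  [10] x  {1,3}  => 1  2->1 ok
  [11] w  {2}  => 2  1->2 ok
  [12] x  {1,3}  => 1  2->1 ok
  [13] w  {2}  => 2  1->2 ok
  [14] x  {1,3}  => 1  2->1 ok
  [15] w  {2}  => 2  1->2 ok
  [16] x  {1,3}  => 1  2->1 ok
  [17] w  {2}  => 2  1->2 ok
  [18] x  {1,3}  => 3  2->3 ok
  [19] x  {1,3}  => 3  3->3 ok
  [20] z  {4}  => 4  3->4 ok
  [21] y  {0}  => 0  4->0 ok
  [22] y  {0}  => 0  0->0 ok
  [23] y  {0}  => 0  0->0 ok
  [24] x  {1,3}  => 1  0->1 ok
  [25] x  {1,3}  => 1  1->1 ok
  [26] w  {2}  => 2  1->2 ok
  [27] x  {1,3}  => 1  2->1 ok
  [28] w  {2}  => 2  1->2 ok

0,3,4,0,2,0,2,3,0,2,1,2,1,2,1,2,1,2,3,3,4,0,0,0,1,1,2,1,2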